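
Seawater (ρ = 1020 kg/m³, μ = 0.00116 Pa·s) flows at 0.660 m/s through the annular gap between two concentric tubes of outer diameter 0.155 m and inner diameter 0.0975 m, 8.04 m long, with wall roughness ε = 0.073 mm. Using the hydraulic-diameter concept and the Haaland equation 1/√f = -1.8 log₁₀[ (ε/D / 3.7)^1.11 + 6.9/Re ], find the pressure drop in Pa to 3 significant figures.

ΔP ≈ 802 Pa

Hydraulic diameter D_h = 4A/P = D_o - D_i = 0.155 - 0.0975 = 0.0575 m.
Re = ρVD_h/μ = 1020·0.66·0.0575/0.00116 = 3.337e+04.
ε/D_h = 7.3e-05/0.0575 = 0.00127; Haaland gives 1/√f = -1.8 log₁₀[0.000143+0.000207] = 6.222, so f = 0.02583.
ΔP = f(L/D_h)(ρV²/2) = 0.02583·8.04/0.0575·222.2 = 802.4 Pa.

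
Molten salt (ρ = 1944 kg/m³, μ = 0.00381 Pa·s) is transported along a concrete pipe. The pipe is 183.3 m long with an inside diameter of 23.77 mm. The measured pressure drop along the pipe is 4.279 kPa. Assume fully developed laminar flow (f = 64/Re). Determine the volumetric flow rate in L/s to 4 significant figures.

For laminar flow, f = 64/Re with Re = ρVD/μ, so Darcy-Weisbach reduces to ΔP = 32μLV/D². Solving for V: V = ΔP·D²/(32μL) = 4279·(0.02377)²/(32·0.00381·183.3) = 0.1082 m/s.
Check: Re = ρVD/μ = 1944·0.1082·0.02377/0.00381 = 1312 < 2300, so the laminar assumption holds.
Q = V·A = 0.1082·(π/4·0.02377²) = 4.801e-05 m³/s = 0.04801 L/s.

Q ≈ 0.04801 L/s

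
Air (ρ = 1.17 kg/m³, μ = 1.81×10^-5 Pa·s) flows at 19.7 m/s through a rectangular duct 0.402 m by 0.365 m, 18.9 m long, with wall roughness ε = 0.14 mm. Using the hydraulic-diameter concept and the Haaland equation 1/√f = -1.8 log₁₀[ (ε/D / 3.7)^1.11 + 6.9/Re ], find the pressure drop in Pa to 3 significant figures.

Hydraulic diameter D_h = 4A/P = 4·(0.402·0.365)/(2·(0.402+0.365)) = 0.5869/1.534 = 0.3826 m.
Re = ρVD_h/μ = 1.17·19.7·0.3826/1.81e-05 = 4.872e+05.
ε/D_h = 0.00014/0.3826 = 0.000366; Haaland gives 1/√f = -1.8 log₁₀[3.59e-05+1.42e-05] = 7.741, so f = 0.01669.
ΔP = f(L/D_h)(ρV²/2) = 0.01669·18.9/0.3826·227 = 187.1 Pa.

ΔP ≈ 187 Pa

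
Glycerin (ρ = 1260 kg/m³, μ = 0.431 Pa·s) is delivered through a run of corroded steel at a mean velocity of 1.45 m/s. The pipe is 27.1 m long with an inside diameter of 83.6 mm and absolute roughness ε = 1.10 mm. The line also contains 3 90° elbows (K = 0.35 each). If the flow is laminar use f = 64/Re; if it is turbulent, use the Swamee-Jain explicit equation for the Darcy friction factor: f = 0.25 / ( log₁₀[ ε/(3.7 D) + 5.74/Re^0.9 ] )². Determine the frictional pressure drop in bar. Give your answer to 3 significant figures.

ΔP ≈ 0.789 bar

Reynolds number Re = ρVD/μ = 1260 · 1.45 · 0.0836 / 0.431 = 354.4.
Re < 2300 → laminar flow, so f = 64/Re = 64/354.4 = 0.1806 (the turbulent correlation is not needed).
Total minor-loss coefficient ΣK = 3·0.35 = 1.05.
ΔP = [f·L/D + ΣK]·(ρV²/2) = [0.1806·27.1/0.0836 + 1.05]·(1260·1.45²/2) = [58.54 + 1.05]·1325 = 7.894e+04 Pa.
ΔP = 7.894e+04 Pa = 0.789 bar.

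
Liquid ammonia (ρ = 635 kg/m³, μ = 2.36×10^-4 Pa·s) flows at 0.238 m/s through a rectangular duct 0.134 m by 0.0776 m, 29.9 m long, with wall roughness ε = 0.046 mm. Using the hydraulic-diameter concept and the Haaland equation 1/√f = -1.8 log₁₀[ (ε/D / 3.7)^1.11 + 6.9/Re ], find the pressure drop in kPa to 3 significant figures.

Hydraulic diameter D_h = 4A/P = 4·(0.134·0.0776)/(2·(0.134+0.0776)) = 0.04159/0.4232 = 0.09828 m.
Re = ρVD_h/μ = 635·0.238·0.09828/0.000236 = 6.294e+04.
ε/D_h = 4.6e-05/0.09828 = 0.000468; Haaland gives 1/√f = -1.8 log₁₀[4.71e-05+0.00011] = 6.849, so f = 0.02132.
ΔP = f(L/D_h)(ρV²/2) = 0.02132·29.9/0.09828·17.98 = 116.7 Pa.
ΔP = 0.117 kPa.

ΔP ≈ 0.117 kPa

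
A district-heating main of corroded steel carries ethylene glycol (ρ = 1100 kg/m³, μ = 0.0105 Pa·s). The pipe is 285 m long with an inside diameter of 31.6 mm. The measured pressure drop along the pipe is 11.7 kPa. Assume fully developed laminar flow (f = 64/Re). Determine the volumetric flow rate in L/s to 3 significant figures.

For laminar flow, f = 64/Re with Re = ρVD/μ, so Darcy-Weisbach reduces to ΔP = 32μLV/D². Solving for V: V = ΔP·D²/(32μL) = 1.17e+04·(0.0316)²/(32·0.0105·285) = 0.122 m/s.
Check: Re = ρVD/μ = 1100·0.122·0.0316/0.0105 = 403.9 < 2300, so the laminar assumption holds.
Q = V·A = 0.122·(π/4·0.0316²) = 9.568e-05 m³/s = 0.0957 L/s.

Q ≈ 0.0957 L/s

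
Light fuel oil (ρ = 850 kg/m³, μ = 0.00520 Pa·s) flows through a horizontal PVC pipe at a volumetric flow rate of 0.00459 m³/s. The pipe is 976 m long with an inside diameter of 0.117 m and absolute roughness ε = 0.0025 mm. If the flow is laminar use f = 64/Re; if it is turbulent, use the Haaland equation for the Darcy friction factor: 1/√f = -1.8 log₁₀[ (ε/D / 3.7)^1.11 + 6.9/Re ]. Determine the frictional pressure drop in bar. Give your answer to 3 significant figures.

Cross-sectional area A = πD²/4 = π(0.117)²/4 = 0.01075 m²; mean velocity V = Q/A = 0.00459/0.01075 = 0.4269 m/s.
Reynolds number Re = ρVD/μ = 850 · 0.4269 · 0.117 / 0.0052 = 8165.
Re > 4000 → turbulent. Relative roughness ε/D = 2.5e-06/0.117 = 2.14e-05. Haaland: 1/√f = -1.8 log₁₀[(2.14e-05/3.7)^1.11 + 6.9/8165] = -1.8 log₁₀[1.53e-06 + 0.000845] = 5.53, so f = 0.0327.
Darcy-Weisbach: ΔP = f(L/D)(ρV²/2) = 0.0327·(976/0.117)·(850·0.4269²/2) = 0.0327·8342·77.46 = 2.113e+04 Pa.
ΔP = 2.113e+04 Pa = 0.211 bar.

ΔP ≈ 0.211 bar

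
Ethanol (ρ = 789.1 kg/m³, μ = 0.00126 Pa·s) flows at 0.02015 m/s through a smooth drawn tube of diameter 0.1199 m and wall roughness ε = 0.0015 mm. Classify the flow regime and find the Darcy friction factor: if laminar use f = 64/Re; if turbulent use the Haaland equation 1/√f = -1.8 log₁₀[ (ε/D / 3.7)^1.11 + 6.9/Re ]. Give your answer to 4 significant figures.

f ≈ 0.04230

Re = ρVD/μ = 789.1·0.02015·0.1199/0.00126 = 1513.
Re < 2300 → laminar, so f = 64/Re = 0.0423 (roughness is irrelevant in laminar flow).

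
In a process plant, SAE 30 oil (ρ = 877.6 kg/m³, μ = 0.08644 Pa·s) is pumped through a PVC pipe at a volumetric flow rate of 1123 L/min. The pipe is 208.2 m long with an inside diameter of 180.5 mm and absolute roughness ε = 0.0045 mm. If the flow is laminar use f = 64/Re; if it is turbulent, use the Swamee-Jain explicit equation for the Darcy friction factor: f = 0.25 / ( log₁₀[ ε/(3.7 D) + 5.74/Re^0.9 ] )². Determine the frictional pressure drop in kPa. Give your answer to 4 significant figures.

Q = 1123 L/min = 1123/60000 = 0.01872 m³/s.
Cross-sectional area A = πD²/4 = π(0.1805)²/4 = 0.02559 m²; mean velocity V = Q/A = 0.01872/0.02559 = 0.7314 m/s.
Reynolds number Re = ρVD/μ = 877.6 · 0.7314 · 0.1805 / 0.0864 = 1340.
Re < 2300 → laminar flow, so f = 64/Re = 64/1340 = 0.04775 (the turbulent correlation is not needed).
Darcy-Weisbach: ΔP = f(L/D)(ρV²/2) = 0.04775·(208.2/0.1805)·(877.6·0.7314²/2) = 0.04775·1153·234.8 = 1.293e+04 Pa.
ΔP = 1.293e+04 Pa = 12.93 kPa.

ΔP ≈ 12.93 kPa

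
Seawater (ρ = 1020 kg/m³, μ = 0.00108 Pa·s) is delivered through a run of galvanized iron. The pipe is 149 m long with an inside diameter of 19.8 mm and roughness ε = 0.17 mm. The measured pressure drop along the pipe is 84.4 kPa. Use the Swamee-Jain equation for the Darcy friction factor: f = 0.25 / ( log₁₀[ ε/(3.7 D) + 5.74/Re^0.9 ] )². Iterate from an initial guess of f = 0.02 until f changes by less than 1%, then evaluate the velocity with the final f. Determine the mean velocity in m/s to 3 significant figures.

Rearranging Darcy-Weisbach: V = √(2·ΔP·D/(f·L·ρ)). With ε/D = 0.00017/0.0198 = 0.00859, iterate starting from f = 0.02:
  f = 0.02 → V = √(2·8.44e+04·0.0198/(0.02·149·1020)) = 1.049 m/s; Re = ρVD/μ = 1.961e+04; f → 0.03976
  f = 0.03976 → V = 0.7437 m/s; Re = 1.391e+04; f → 0.04099
  f = 0.04099 → V = 0.7324 m/s; Re = 1.37e+04; f → 0.04106
Converged (Δf/f < 1%). With the final f = 0.04106: V = √(2·8.44e+04·0.0198/(0.04106·149·1020)) = 0.7319 m/s.

V ≈ 0.732 m/s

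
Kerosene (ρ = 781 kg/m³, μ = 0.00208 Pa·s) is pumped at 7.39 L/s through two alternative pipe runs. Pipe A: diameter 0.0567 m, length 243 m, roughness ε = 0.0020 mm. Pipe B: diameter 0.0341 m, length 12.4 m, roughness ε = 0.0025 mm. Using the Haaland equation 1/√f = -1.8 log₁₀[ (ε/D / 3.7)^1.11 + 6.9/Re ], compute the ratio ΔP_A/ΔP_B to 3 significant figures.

ΔP_A/ΔP_B ≈ 1.70

Pipe A: V = Q/A = 0.00739/0.002525 = 2.927 m/s; Re = 6.231e+04; ε/D = 3.53e-05; Haaland → f = 0.01983; ΔP_A = f(L/D)(ρV²/2) = 2.843e+05 Pa.
Pipe B: V = Q/A = 0.00739/0.0009133 = 8.092 m/s; Re = 1.036e+05; ε/D = 7.33e-05; Haaland → f = 0.01802; ΔP_B = f(L/D)(ρV²/2) = 1.675e+05 Pa.
ΔP_A/ΔP_B = 2.843e+05/1.675e+05 = 1.70.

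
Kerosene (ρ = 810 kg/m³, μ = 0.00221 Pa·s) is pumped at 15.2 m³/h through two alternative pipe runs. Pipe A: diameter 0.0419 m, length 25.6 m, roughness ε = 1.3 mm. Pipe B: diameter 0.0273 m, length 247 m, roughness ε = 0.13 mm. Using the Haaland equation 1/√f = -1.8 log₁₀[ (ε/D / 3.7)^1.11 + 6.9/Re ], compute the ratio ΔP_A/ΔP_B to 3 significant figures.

ΔP_A/ΔP_B ≈ 0.0229

Pipe A: V = Q/A = 0.004222/0.001379 = 3.062 m/s; Re = 4.703e+04; ε/D = 0.031; Haaland → f = 0.05874; ΔP_A = f(L/D)(ρV²/2) = 1.363e+05 Pa.
Pipe B: V = Q/A = 0.004222/0.0005853 = 7.213 m/s; Re = 7.217e+04; ε/D = 0.00476; Haaland → f = 0.03118; ΔP_B = f(L/D)(ρV²/2) = 5.945e+06 Pa.
ΔP_A/ΔP_B = 1.363e+05/5.945e+06 = 0.0229.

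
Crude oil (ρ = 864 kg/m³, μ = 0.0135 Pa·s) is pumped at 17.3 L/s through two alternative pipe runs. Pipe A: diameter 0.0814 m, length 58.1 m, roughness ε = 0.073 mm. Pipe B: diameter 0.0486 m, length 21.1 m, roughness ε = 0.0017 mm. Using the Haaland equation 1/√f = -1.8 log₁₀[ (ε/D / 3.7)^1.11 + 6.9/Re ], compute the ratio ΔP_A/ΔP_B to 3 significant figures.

Pipe A: V = Q/A = 0.0173/0.005204 = 3.324 m/s; Re = 1.732e+04; ε/D = 0.000897; Haaland → f = 0.02826; ΔP_A = f(L/D)(ρV²/2) = 9.628e+04 Pa.
Pipe B: V = Q/A = 0.0173/0.001855 = 9.326 m/s; Re = 2.901e+04; ε/D = 3.5e-05; Haaland → f = 0.02357; ΔP_B = f(L/D)(ρV²/2) = 3.844e+05 Pa.
ΔP_A/ΔP_B = 9.628e+04/3.844e+05 = 0.250.

ΔP_A/ΔP_B ≈ 0.250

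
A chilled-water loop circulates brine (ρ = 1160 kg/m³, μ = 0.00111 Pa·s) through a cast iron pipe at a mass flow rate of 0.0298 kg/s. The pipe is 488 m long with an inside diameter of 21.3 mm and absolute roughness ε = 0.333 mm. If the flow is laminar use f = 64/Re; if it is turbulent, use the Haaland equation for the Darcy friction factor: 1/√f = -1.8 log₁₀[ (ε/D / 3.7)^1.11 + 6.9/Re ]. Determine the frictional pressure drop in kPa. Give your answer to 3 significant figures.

A = πD²/4 = π(0.0213)²/4 = 0.0003563 m²; mean velocity V = ṁ/(ρA) = 0.0298/(1160 · 0.0003563) = 0.0721 m/s.
Reynolds number Re = ρVD/μ = 1160 · 0.0721 · 0.0213 / 0.00111 = 1605.
Re < 2300 → laminar flow, so f = 64/Re = 64/1605 = 0.03988 (the turbulent correlation is not needed).
Darcy-Weisbach: ΔP = f(L/D)(ρV²/2) = 0.03988·(488/0.0213)·(1160·0.0721²/2) = 0.03988·2.291e+04·3.015 = 2754 Pa.
ΔP = 2754 Pa = 2.75 kPa.

ΔP ≈ 2.75 kPa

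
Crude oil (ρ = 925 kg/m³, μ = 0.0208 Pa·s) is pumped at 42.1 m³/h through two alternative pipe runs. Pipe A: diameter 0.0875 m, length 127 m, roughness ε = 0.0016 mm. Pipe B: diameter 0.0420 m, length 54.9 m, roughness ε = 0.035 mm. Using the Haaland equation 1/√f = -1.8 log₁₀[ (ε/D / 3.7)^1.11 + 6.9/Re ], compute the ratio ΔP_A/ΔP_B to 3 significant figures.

ΔP_A/ΔP_B ≈ 0.0686

Pipe A: V = Q/A = 0.01169/0.006013 = 1.945 m/s; Re = 7568; ε/D = 1.83e-05; Haaland → f = 0.03341; ΔP_A = f(L/D)(ρV²/2) = 8.482e+04 Pa.
Pipe B: V = Q/A = 0.01169/0.001385 = 8.441 m/s; Re = 1.577e+04; ε/D = 0.000833; Haaland → f = 0.02872; ΔP_B = f(L/D)(ρV²/2) = 1.237e+06 Pa.
ΔP_A/ΔP_B = 8.482e+04/1.237e+06 = 0.0686.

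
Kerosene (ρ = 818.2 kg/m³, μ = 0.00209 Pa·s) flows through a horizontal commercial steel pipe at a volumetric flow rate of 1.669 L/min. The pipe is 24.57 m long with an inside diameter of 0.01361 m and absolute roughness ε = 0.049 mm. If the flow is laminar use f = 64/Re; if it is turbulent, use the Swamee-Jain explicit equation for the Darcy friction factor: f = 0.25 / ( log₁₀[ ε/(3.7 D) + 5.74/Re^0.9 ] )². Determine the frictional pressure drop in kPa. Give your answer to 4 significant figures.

ΔP ≈ 1.696 kPa

Q = 1.669 L/min = 1.669/60000 = 2.782e-05 m³/s.
Cross-sectional area A = πD²/4 = π(0.01361)²/4 = 0.0001455 m²; mean velocity V = Q/A = 2.782e-05/0.0001455 = 0.1912 m/s.
Reynolds number Re = ρVD/μ = 818.2 · 0.1912 · 0.01361 / 0.00209 = 1019.
Re < 2300 → laminar flow, so f = 64/Re = 64/1019 = 0.06282 (the turbulent correlation is not needed).
Darcy-Weisbach: ΔP = f(L/D)(ρV²/2) = 0.06282·(24.57/0.01361)·(818.2·0.1912²/2) = 0.06282·1805·14.96 = 1696 Pa.
ΔP = 1696 Pa = 1.696 kPa.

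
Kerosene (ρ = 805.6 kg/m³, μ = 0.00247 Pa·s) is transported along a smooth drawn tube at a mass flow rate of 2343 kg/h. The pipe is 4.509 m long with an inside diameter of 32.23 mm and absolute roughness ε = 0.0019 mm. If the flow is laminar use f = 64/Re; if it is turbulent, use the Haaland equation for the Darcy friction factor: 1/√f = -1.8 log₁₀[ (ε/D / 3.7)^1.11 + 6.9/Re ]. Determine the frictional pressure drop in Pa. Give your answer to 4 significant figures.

ΔP ≈ 1691 Pa

ṁ = 2343 kg/h = 2343/3600 = 0.6508 kg/s.
A = πD²/4 = π(0.03223)²/4 = 0.0008159 m²; mean velocity V = ṁ/(ρA) = 0.6508/(805.6 · 0.0008159) = 0.9902 m/s.
Reynolds number Re = ρVD/μ = 805.6 · 0.9902 · 0.03223 / 0.00247 = 1.041e+04.
Re > 4000 → turbulent. Relative roughness ε/D = 1.9e-06/0.03223 = 5.9e-05. Haaland: 1/√f = -1.8 log₁₀[(5.9e-05/3.7)^1.11 + 6.9/1.041e+04] = -1.8 log₁₀[4.73e-06 + 0.000663] = 5.716, so f = 0.03061.
Darcy-Weisbach: ΔP = f(L/D)(ρV²/2) = 0.03061·(4.509/0.03223)·(805.6·0.9902²/2) = 0.03061·139.9·395 = 1691 Pa.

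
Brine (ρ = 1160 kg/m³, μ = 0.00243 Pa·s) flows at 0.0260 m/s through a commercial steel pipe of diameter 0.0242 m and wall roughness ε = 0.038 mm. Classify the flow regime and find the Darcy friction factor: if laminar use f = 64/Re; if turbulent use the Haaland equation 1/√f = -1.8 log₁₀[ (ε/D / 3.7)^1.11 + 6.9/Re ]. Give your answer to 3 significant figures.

f ≈ 0.213

Re = ρVD/μ = 1160·0.026·0.0242/0.00243 = 300.4.
Re < 2300 → laminar, so f = 64/Re = 0.2131 (roughness is irrelevant in laminar flow).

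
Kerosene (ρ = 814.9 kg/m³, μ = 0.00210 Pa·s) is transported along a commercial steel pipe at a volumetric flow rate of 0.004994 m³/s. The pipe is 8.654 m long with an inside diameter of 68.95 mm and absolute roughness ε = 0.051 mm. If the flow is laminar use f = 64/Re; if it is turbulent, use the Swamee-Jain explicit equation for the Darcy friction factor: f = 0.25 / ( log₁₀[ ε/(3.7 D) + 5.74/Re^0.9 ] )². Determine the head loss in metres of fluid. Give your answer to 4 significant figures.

h_f ≈ 0.2825 m

Cross-sectional area A = πD²/4 = π(0.06895)²/4 = 0.003734 m²; mean velocity V = Q/A = 0.004994/0.003734 = 1.337 m/s.
Reynolds number Re = ρVD/μ = 814.9 · 1.337 · 0.06895 / 0.0021 = 3.579e+04.
Re > 4000 → turbulent. Relative roughness ε/D = 5.1e-05/0.06895 = 0.00074. Swamee-Jain: f = 0.25/(log₁₀[0.00074/3.7 + 5.74/3.579e+04^0.9])² = 0.25/(log₁₀[0.0002 + 0.000458])² = 0.25/(-3.182)² = 0.02469.
Darcy-Weisbach: ΔP = f(L/D)(ρV²/2) = 0.02469·(8.654/0.06895)·(814.9·1.337²/2) = 0.02469·125.5·728.9 = 2259 Pa.
Head loss h_f = ΔP/(ρg) = 2259/(814.9·9.81) = 0.2825 m.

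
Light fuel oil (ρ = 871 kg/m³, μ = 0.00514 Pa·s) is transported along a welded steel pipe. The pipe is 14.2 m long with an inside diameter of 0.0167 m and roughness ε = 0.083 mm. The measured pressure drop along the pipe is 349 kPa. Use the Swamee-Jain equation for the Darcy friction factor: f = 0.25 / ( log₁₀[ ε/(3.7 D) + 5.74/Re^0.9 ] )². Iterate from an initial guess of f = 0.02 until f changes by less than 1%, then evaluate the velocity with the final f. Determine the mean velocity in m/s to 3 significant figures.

V ≈ 5.09 m/s

Rearranging Darcy-Weisbach: V = √(2·ΔP·D/(f·L·ρ)). With ε/D = 8.3e-05/0.0167 = 0.00497, iterate starting from f = 0.02:
  f = 0.02 → V = √(2·3.49e+05·0.0167/(0.02·14.2·871)) = 6.865 m/s; Re = ρVD/μ = 1.943e+04; f → 0.03506
  f = 0.03506 → V = 5.185 m/s; Re = 1.467e+04; f → 0.03625
  f = 0.03625 → V = 5.099 m/s; Re = 1.443e+04; f → 0.03632
Converged (Δf/f < 1%). With the final f = 0.03632: V = √(2·3.49e+05·0.0167/(0.03632·14.2·871)) = 5.094 m/s.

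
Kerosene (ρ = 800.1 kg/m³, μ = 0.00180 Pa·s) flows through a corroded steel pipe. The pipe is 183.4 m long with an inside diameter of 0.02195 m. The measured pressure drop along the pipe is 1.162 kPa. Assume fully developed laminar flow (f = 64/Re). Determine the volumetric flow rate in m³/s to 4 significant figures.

Q ≈ 2.005×10^-5 m³/s

For laminar flow, f = 64/Re with Re = ρVD/μ, so Darcy-Weisbach reduces to ΔP = 32μLV/D². Solving for V: V = ΔP·D²/(32μL) = 1162·(0.02195)²/(32·0.0018·183.4) = 0.053 m/s.
Check: Re = ρVD/μ = 800.1·0.053·0.02195/0.0018 = 517.1 < 2300, so the laminar assumption holds.
Q = V·A = 0.053·(π/4·0.02195²) = 2.005e-05 m³/s = 2.005×10^-5 m³/s.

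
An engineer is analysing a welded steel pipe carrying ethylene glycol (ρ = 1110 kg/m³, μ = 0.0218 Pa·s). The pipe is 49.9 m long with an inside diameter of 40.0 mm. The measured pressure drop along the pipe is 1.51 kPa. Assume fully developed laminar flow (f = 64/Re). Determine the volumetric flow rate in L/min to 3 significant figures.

For laminar flow, f = 64/Re with Re = ρVD/μ, so Darcy-Weisbach reduces to ΔP = 32μLV/D². Solving for V: V = ΔP·D²/(32μL) = 1510·(0.04)²/(32·0.0218·49.9) = 0.0694 m/s.
Check: Re = ρVD/μ = 1110·0.0694·0.04/0.0218 = 141.4 < 2300, so the laminar assumption holds.
Q = V·A = 0.0694·(π/4·0.04²) = 8.722e-05 m³/s = 5.23 L/min.

Q ≈ 5.23 L/min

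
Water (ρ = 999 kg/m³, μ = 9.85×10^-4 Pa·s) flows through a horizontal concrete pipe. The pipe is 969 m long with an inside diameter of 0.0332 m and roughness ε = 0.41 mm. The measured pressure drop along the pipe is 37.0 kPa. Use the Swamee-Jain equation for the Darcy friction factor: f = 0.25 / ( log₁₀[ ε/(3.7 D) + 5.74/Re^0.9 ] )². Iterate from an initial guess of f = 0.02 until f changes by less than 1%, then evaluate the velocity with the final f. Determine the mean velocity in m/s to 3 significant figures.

V ≈ 0.231 m/s

Rearranging Darcy-Weisbach: V = √(2·ΔP·D/(f·L·ρ)). With ε/D = 0.00041/0.0332 = 0.0123, iterate starting from f = 0.02:
  f = 0.02 → V = √(2·3.7e+04·0.0332/(0.02·969·999)) = 0.3562 m/s; Re = ρVD/μ = 1.199e+04; f → 0.04562
  f = 0.04562 → V = 0.2359 m/s; Re = 7942; f → 0.04761
  f = 0.04761 → V = 0.2309 m/s; Re = 7774; f → 0.04773
Converged (Δf/f < 1%). With the final f = 0.04773: V = √(2·3.7e+04·0.0332/(0.04773·969·999)) = 0.2306 m/s.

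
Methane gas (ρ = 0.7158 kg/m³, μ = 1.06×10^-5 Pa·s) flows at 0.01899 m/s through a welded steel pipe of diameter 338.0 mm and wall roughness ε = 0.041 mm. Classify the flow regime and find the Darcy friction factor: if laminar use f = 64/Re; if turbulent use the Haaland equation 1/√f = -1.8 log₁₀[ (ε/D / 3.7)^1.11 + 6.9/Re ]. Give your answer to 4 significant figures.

f ≈ 0.1477

Re = ρVD/μ = 0.7158·0.01899·0.338/1.06e-05 = 433.4.
Re < 2300 → laminar, so f = 64/Re = 0.1477 (roughness is irrelevant in laminar flow).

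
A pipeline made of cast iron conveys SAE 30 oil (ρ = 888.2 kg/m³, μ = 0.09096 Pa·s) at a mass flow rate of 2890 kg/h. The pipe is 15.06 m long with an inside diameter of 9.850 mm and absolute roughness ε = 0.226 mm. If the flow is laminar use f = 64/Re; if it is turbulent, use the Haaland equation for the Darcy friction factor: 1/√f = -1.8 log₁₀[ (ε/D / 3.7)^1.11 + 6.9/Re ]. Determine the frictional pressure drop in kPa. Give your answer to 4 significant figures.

ΔP ≈ 5359 kPa

ṁ = 2890 kg/h = 2890/3600 = 0.8028 kg/s.
A = πD²/4 = π(0.00985)²/4 = 7.62e-05 m²; mean velocity V = ṁ/(ρA) = 0.8028/(888.2 · 7.62e-05) = 11.86 m/s.
Reynolds number Re = ρVD/μ = 888.2 · 11.86 · 0.00985 / 0.091 = 1141.
Re < 2300 → laminar flow, so f = 64/Re = 64/1141 = 0.0561 (the turbulent correlation is not needed).
Darcy-Weisbach: ΔP = f(L/D)(ρV²/2) = 0.0561·(15.06/0.00985)·(888.2·11.86²/2) = 0.0561·1529·6.248e+04 = 5.359e+06 Pa.
ΔP = 5.359e+06 Pa = 5359 kPa.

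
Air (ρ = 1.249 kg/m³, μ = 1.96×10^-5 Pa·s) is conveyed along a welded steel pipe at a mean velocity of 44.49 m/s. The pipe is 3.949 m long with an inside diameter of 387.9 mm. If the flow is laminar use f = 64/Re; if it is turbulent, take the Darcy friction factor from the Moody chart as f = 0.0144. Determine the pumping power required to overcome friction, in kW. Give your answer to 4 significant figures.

P ≈ 0.9527 kW

Reynolds number Re = ρVD/μ = 1.249 · 44.49 · 0.3879 / 1.96e-05 = 1.1e+06.
Re > 4000 → turbulent; use the Moody-chart value f = 0.0144.
Darcy-Weisbach: ΔP = f(L/D)(ρV²/2) = 0.0144·(3.949/0.3879)·(1.249·44.49²/2) = 0.0144·10.18·1236 = 181.2 Pa.
Q = V·A = 44.49·0.1182 = 5.258 m³/s.
Pumping power P = QΔP = 5.258·181.2 = 952.75 W = 0.9527 kW.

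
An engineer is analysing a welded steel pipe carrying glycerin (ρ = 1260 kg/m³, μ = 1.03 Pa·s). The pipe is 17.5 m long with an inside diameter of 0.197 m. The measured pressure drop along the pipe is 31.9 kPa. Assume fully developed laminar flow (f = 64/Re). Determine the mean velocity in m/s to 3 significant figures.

V ≈ 2.15 m/s

For laminar flow, f = 64/Re with Re = ρVD/μ, so Darcy-Weisbach reduces to ΔP = 32μLV/D². Solving for V: V = ΔP·D²/(32μL) = 3.19e+04·(0.197)²/(32·1.03·17.5) = 2.146 m/s.
Check: Re = ρVD/μ = 1260·2.146·0.197/1.03 = 517.2 < 2300, so the laminar assumption holds.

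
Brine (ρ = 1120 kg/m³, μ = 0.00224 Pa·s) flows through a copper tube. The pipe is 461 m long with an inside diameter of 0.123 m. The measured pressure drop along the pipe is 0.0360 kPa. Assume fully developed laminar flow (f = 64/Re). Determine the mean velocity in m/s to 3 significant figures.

V ≈ 0.0165 m/s

For laminar flow, f = 64/Re with Re = ρVD/μ, so Darcy-Weisbach reduces to ΔP = 32μLV/D². Solving for V: V = ΔP·D²/(32μL) = 36·(0.123)²/(32·0.00224·461) = 0.01648 m/s.
Check: Re = ρVD/μ = 1120·0.01648·0.123/0.00224 = 1014 < 2300, so the laminar assumption holds.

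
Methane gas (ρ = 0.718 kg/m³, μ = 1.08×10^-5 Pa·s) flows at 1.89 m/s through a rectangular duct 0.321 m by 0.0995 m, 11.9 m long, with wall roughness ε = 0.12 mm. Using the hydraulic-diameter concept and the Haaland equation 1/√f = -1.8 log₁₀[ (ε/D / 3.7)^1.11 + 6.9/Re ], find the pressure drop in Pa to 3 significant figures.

ΔP ≈ 2.76 Pa

Hydraulic diameter D_h = 4A/P = 4·(0.321·0.0995)/(2·(0.321+0.0995)) = 0.1278/0.841 = 0.1519 m.
Re = ρVD_h/μ = 0.718·1.89·0.1519/1.08e-05 = 1.909e+04.
ε/D_h = 0.00012/0.1519 = 0.00079; Haaland gives 1/√f = -1.8 log₁₀[8.43e-05+0.000361] = 6.032, so f = 0.02749.
ΔP = f(L/D_h)(ρV²/2) = 0.02749·11.9/0.1519·1.282 = 2.761 Pa.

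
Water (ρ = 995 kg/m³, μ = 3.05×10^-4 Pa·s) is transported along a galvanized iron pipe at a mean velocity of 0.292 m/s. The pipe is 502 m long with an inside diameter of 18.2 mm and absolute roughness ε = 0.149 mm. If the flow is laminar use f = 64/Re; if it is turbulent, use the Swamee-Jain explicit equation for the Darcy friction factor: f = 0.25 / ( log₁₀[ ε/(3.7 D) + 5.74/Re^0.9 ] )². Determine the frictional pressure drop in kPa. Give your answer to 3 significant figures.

Reynolds number Re = ρVD/μ = 995 · 0.292 · 0.0182 / 0.000305 = 1.734e+04.
Re > 4000 → turbulent. Relative roughness ε/D = 0.000149/0.0182 = 0.00819. Swamee-Jain: f = 0.25/(log₁₀[0.00819/3.7 + 5.74/1.734e+04^0.9])² = 0.25/(log₁₀[0.00221 + 0.000879])² = 0.25/(-2.51)² = 0.03969.
Darcy-Weisbach: ΔP = f(L/D)(ρV²/2) = 0.03969·(502/0.0182)·(995·0.292²/2) = 0.03969·2.758e+04·42.42 = 4.643e+04 Pa.
ΔP = 4.643e+04 Pa = 46.4 kPa.

ΔP ≈ 46.4 kPa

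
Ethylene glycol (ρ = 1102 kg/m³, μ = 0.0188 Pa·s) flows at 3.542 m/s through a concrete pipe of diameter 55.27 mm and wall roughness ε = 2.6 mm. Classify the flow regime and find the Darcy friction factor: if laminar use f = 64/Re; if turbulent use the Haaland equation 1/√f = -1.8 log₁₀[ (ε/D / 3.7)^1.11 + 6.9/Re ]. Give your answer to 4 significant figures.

f ≈ 0.07187

Re = ρVD/μ = 1102·3.542·0.05527/0.0188 = 1.148e+04.
Re > 4000 → turbulent. ε/D = 0.0026/0.05527 = 0.047; Haaland: 1/√f = -1.8 log₁₀[0.00787 + 0.000601] = 3.73, so f = 0.07187.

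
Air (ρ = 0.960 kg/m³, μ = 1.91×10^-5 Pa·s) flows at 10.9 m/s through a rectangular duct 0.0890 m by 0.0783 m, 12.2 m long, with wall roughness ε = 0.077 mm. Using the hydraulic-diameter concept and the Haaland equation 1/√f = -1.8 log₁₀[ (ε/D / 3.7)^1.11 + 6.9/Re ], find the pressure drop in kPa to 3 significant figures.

Hydraulic diameter D_h = 4A/P = 4·(0.089·0.0783)/(2·(0.089+0.0783)) = 0.02787/0.3346 = 0.08331 m.
Re = ρVD_h/μ = 0.96·10.9·0.08331/1.91e-05 = 4.564e+04.
ε/D_h = 7.7e-05/0.08331 = 0.000924; Haaland gives 1/√f = -1.8 log₁₀[0.0001+0.000151] = 6.479, so f = 0.02382.
ΔP = f(L/D_h)(ρV²/2) = 0.02382·12.2/0.08331·57.03 = 199 Pa.
ΔP = 0.199 kPa.

ΔP ≈ 0.199 kPa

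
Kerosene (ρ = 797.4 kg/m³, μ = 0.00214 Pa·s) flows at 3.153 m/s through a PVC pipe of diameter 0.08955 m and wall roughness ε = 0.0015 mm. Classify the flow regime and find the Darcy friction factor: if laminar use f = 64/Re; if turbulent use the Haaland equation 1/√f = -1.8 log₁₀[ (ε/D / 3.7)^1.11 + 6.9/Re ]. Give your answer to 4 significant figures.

f ≈ 0.01770

Re = ρVD/μ = 797.4·3.153·0.08955/0.00214 = 1.052e+05.
Re > 4000 → turbulent. ε/D = 1.5e-06/0.08955 = 1.68e-05; Haaland: 1/√f = -1.8 log₁₀[1.17e-06 + 6.56e-05] = 7.516, so f = 0.0177.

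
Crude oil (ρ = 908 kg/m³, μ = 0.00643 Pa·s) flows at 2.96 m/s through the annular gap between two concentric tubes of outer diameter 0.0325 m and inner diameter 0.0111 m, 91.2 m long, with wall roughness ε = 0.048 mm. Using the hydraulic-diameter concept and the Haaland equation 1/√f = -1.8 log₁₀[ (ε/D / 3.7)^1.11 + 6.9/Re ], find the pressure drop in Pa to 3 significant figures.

Hydraulic diameter D_h = 4A/P = D_o - D_i = 0.0325 - 0.0111 = 0.0214 m.
Re = ρVD_h/μ = 908·2.96·0.0214/0.00643 = 8945.
ε/D_h = 4.8e-05/0.0214 = 0.00224; Haaland gives 1/√f = -1.8 log₁₀[0.000268+0.000771] = 5.37, so f = 0.03468.
ΔP = f(L/D_h)(ρV²/2) = 0.03468·91.2/0.0214·3978 = 5.88e+05 Pa.

ΔP ≈ 588000 Pa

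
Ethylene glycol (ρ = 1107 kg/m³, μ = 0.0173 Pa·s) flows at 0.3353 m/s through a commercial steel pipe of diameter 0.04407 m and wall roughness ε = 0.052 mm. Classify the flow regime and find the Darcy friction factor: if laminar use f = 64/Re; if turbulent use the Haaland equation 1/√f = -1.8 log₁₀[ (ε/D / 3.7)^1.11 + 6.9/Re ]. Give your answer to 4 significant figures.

f ≈ 0.06769

Re = ρVD/μ = 1107·0.3353·0.04407/0.0173 = 945.5.
Re < 2300 → laminar, so f = 64/Re = 0.06769 (roughness is irrelevant in laminar flow).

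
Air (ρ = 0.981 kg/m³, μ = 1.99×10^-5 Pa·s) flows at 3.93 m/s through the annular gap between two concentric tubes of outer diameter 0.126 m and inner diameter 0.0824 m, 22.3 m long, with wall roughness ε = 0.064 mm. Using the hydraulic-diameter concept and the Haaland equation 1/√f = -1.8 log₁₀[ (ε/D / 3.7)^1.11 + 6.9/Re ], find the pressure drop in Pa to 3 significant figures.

Hydraulic diameter D_h = 4A/P = D_o - D_i = 0.126 - 0.0824 = 0.0436 m.
Re = ρVD_h/μ = 0.981·3.93·0.0436/1.99e-05 = 8447.
ε/D_h = 6.4e-05/0.0436 = 0.00147; Haaland gives 1/√f = -1.8 log₁₀[0.000168+0.000817] = 5.412, so f = 0.03414.
ΔP = f(L/D_h)(ρV²/2) = 0.03414·22.3/0.0436·7.576 = 132.3 Pa.

ΔP ≈ 132 Pa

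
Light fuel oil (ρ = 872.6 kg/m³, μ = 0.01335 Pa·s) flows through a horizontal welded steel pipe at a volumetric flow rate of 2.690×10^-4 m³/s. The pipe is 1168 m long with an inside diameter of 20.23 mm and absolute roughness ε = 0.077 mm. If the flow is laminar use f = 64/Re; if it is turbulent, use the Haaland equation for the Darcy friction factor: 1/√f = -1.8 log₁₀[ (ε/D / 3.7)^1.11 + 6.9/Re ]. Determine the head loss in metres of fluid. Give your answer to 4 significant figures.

h_f ≈ 119.2 m

Cross-sectional area A = πD²/4 = π(0.02023)²/4 = 0.0003214 m²; mean velocity V = Q/A = 0.000269/0.0003214 = 0.8369 m/s.
Reynolds number Re = ρVD/μ = 872.6 · 0.8369 · 0.02023 / 0.0134 = 1107.
Re < 2300 → laminar flow, so f = 64/Re = 64/1107 = 0.05783 (the turbulent correlation is not needed).
Darcy-Weisbach: ΔP = f(L/D)(ρV²/2) = 0.05783·(1168/0.02023)·(872.6·0.8369²/2) = 0.05783·5.774e+04·305.6 = 1.02e+06 Pa.
Head loss h_f = ΔP/(ρg) = 1.02e+06/(872.6·9.81) = 119.2 m.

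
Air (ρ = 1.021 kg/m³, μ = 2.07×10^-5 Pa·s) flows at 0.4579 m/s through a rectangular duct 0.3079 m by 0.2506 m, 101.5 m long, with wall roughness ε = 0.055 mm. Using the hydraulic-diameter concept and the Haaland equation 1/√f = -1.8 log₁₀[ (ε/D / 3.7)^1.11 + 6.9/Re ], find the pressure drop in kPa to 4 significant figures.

ΔP ≈ 0.001395 kPa

Hydraulic diameter D_h = 4A/P = 4·(0.3079·0.2506)/(2·(0.3079+0.2506)) = 0.3086/1.117 = 0.2763 m.
Re = ρVD_h/μ = 1.021·0.4579·0.2763/2.07e-05 = 6241.
ε/D_h = 5.5e-05/0.2763 = 0.000199; Haaland gives 1/√f = -1.8 log₁₀[1.82e-05+0.00111] = 5.309, so f = 0.03548.
ΔP = f(L/D_h)(ρV²/2) = 0.03548·101.5/0.2763·0.107 = 1.395 Pa.
ΔP = 0.001395 kPa.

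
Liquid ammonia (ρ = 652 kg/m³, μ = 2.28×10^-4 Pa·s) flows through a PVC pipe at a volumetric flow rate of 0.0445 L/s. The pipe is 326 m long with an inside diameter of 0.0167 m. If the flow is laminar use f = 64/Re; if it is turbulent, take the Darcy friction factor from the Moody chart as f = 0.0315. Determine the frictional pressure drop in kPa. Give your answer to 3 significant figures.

Q = 0.0445 L/s = 0.0445/1000 = 4.45e-05 m³/s.
Cross-sectional area A = πD²/4 = π(0.0167)²/4 = 0.000219 m²; mean velocity V = Q/A = 4.45e-05/0.000219 = 0.2032 m/s.
Reynolds number Re = ρVD/μ = 652 · 0.2032 · 0.0167 / 0.000228 = 9702.
Re > 4000 → turbulent; use the Moody-chart value f = 0.0315.
Darcy-Weisbach: ΔP = f(L/D)(ρV²/2) = 0.0315·(326/0.0167)·(652·0.2032²/2) = 0.0315·1.952e+04·13.46 = 8274 Pa.
ΔP = 8274 Pa = 8.27 kPa.

ΔP ≈ 8.27 kPa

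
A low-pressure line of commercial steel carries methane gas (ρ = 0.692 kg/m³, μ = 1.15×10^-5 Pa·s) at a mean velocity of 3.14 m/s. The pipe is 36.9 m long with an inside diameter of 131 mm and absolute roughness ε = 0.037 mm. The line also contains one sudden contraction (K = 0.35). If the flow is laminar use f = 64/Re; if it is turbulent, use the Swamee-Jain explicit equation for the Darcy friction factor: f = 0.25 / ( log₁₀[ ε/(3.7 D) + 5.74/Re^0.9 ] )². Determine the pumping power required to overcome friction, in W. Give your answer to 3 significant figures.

P ≈ 1.08 W

Reynolds number Re = ρVD/μ = 0.692 · 3.14 · 0.131 / 1.15e-05 = 2.475e+04.
Re > 4000 → turbulent. Relative roughness ε/D = 3.7e-05/0.131 = 0.000282. Swamee-Jain: f = 0.25/(log₁₀[0.000282/3.7 + 5.74/2.475e+04^0.9])² = 0.25/(log₁₀[7.63e-05 + 0.000638])² = 0.25/(-3.146)² = 0.02526.
Total minor-loss coefficient ΣK = 1·0.35 = 0.35.
ΔP = [f·L/D + ΣK]·(ρV²/2) = [0.02526·36.9/0.131 + 0.35]·(0.692·3.14²/2) = [7.114 + 0.35]·3.411 = 25.46 Pa.
Q = V·A = 3.14·0.01348 = 0.04232 m³/s.
Pumping power P = QΔP = 0.04232·25.46 = 1.078 W = 1.08 W.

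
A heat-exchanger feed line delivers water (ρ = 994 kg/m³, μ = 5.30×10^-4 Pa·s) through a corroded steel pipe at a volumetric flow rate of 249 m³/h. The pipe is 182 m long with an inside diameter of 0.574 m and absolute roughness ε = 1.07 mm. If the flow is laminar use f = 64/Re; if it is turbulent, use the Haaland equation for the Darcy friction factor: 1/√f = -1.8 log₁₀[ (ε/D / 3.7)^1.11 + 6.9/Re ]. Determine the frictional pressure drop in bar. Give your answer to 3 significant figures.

Q = 249 m³/h = 249/3600 = 0.06917 m³/s.
Cross-sectional area A = πD²/4 = π(0.574)²/4 = 0.2588 m²; mean velocity V = Q/A = 0.06917/0.2588 = 0.2673 m/s.
Reynolds number Re = ρVD/μ = 994 · 0.2673 · 0.574 / 0.00053 = 2.877e+05.
Re > 4000 → turbulent. Relative roughness ε/D = 0.00107/0.574 = 0.00186. Haaland: 1/√f = -1.8 log₁₀[(0.00186/3.7)^1.11 + 6.9/2.877e+05] = -1.8 log₁₀[0.000219 + 2.4e-05] = 6.507, so f = 0.02361.
Darcy-Weisbach: ΔP = f(L/D)(ρV²/2) = 0.02361·(182/0.574)·(994·0.2673²/2) = 0.02361·317.1·35.51 = 265.9 Pa.
ΔP = 265.9 Pa = 0.00266 bar.

ΔP ≈ 0.00266 bar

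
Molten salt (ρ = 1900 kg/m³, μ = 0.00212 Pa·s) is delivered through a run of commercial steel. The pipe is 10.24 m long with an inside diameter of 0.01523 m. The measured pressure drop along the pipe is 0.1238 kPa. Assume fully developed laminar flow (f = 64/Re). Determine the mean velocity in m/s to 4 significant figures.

V ≈ 0.04134 m/s

For laminar flow, f = 64/Re with Re = ρVD/μ, so Darcy-Weisbach reduces to ΔP = 32μLV/D². Solving for V: V = ΔP·D²/(32μL) = 123.8·(0.01523)²/(32·0.00212·10.24) = 0.04134 m/s.
Check: Re = ρVD/μ = 1900·0.04134·0.01523/0.00212 = 564.2 < 2300, so the laminar assumption holds.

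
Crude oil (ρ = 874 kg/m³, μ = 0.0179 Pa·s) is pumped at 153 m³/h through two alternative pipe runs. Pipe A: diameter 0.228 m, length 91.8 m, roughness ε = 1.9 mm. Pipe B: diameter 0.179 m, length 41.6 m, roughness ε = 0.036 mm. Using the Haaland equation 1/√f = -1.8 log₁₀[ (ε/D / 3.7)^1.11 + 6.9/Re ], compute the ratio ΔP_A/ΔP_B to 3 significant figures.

ΔP_A/ΔP_B ≈ 0.950

Pipe A: V = Q/A = 0.0425/0.04083 = 1.041 m/s; Re = 1.159e+04; ε/D = 0.00833; Haaland → f = 0.04059; ΔP_A = f(L/D)(ρV²/2) = 7738 Pa.
Pipe B: V = Q/A = 0.0425/0.02516 = 1.689 m/s; Re = 1.476e+04; ε/D = 0.000201; Haaland → f = 0.02811; ΔP_B = f(L/D)(ρV²/2) = 8143 Pa.
ΔP_A/ΔP_B = 7738/8143 = 0.950.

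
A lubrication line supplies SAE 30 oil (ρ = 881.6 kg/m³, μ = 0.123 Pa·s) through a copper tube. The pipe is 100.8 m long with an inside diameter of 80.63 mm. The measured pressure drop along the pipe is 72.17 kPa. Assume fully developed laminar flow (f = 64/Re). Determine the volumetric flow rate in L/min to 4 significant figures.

Q ≈ 362.3 L/min

For laminar flow, f = 64/Re with Re = ρVD/μ, so Darcy-Weisbach reduces to ΔP = 32μLV/D². Solving for V: V = ΔP·D²/(32μL) = 7.217e+04·(0.08063)²/(32·0.123·100.8) = 1.183 m/s.
Check: Re = ρVD/μ = 881.6·1.183·0.08063/0.123 = 683.4 < 2300, so the laminar assumption holds.
Q = V·A = 1.183·(π/4·0.08063²) = 0.006038 m³/s = 362.3 L/min.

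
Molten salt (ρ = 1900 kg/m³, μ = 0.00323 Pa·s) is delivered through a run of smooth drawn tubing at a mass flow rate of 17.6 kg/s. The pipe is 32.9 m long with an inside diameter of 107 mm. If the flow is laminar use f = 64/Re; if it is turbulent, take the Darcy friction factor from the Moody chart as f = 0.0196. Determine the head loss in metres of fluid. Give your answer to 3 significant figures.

A = πD²/4 = π(0.107)²/4 = 0.008992 m²; mean velocity V = ṁ/(ρA) = 17.6/(1900 · 0.008992) = 1.03 m/s.
Reynolds number Re = ρVD/μ = 1900 · 1.03 · 0.107 / 0.00323 = 6.484e+04.
Re > 4000 → turbulent; use the Moody-chart value f = 0.0196.
Darcy-Weisbach: ΔP = f(L/D)(ρV²/2) = 0.0196·(32.9/0.107)·(1900·1.03²/2) = 0.0196·307.5·1008 = 6076 Pa.
Head loss h_f = ΔP/(ρg) = 6076/(1900·9.81) = 0.326 m.

h_f ≈ 0.326 m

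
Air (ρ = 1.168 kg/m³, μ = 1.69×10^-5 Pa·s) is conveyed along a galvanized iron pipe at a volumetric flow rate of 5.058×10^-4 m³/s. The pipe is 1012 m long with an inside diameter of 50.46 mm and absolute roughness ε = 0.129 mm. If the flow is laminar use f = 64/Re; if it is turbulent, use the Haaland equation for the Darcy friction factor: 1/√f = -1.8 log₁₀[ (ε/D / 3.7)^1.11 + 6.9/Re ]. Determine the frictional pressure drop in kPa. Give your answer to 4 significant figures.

Cross-sectional area A = πD²/4 = π(0.05046)²/4 = 0.002 m²; mean velocity V = Q/A = 0.0005058/0.002 = 0.2529 m/s.
Reynolds number Re = ρVD/μ = 1.168 · 0.2529 · 0.05046 / 1.69e-05 = 882.1.
Re < 2300 → laminar flow, so f = 64/Re = 64/882.1 = 0.07256 (the turbulent correlation is not needed).
Darcy-Weisbach: ΔP = f(L/D)(ρV²/2) = 0.07256·(1012/0.05046)·(1.168·0.2529²/2) = 0.07256·2.006e+04·0.03736 = 54.36 Pa.
ΔP = 54.36 Pa = 0.05436 kPa.

ΔP ≈ 0.05436 kPa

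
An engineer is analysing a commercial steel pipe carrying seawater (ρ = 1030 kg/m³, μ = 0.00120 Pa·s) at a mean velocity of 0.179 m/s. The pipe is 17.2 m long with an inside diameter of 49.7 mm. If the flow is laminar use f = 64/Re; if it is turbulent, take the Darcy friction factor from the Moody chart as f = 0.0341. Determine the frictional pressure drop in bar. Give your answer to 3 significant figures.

ΔP ≈ 0.00195 bar

Reynolds number Re = ρVD/μ = 1030 · 0.179 · 0.0497 / 0.0012 = 7636.
Re > 4000 → turbulent; use the Moody-chart value f = 0.0341.
Darcy-Weisbach: ΔP = f(L/D)(ρV²/2) = 0.0341·(17.2/0.0497)·(1030·0.179²/2) = 0.0341·346.1·16.5 = 194.7 Pa.
ΔP = 194.7 Pa = 0.00195 bar.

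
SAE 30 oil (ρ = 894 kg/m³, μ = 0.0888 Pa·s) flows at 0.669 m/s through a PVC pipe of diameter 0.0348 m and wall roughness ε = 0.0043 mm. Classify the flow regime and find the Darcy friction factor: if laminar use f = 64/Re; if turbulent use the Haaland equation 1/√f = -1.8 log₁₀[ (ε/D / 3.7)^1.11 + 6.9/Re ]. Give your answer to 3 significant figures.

Re = ρVD/μ = 894·0.669·0.0348/0.0888 = 234.4.
Re < 2300 → laminar, so f = 64/Re = 0.2731 (roughness is irrelevant in laminar flow).

f ≈ 0.273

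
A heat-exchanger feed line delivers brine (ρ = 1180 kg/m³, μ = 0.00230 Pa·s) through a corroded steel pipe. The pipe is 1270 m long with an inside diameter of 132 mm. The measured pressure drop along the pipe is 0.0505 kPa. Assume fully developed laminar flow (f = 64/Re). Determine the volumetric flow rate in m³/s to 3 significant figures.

For laminar flow, f = 64/Re with Re = ρVD/μ, so Darcy-Weisbach reduces to ΔP = 32μLV/D². Solving for V: V = ΔP·D²/(32μL) = 50.5·(0.132)²/(32·0.0023·1270) = 0.009414 m/s.
Check: Re = ρVD/μ = 1180·0.009414·0.132/0.0023 = 637.5 < 2300, so the laminar assumption holds.
Q = V·A = 0.009414·(π/4·0.132²) = 0.0001288 m³/s = 1.29×10^-4 m³/s.

Q ≈ 1.29×10^-4 m³/s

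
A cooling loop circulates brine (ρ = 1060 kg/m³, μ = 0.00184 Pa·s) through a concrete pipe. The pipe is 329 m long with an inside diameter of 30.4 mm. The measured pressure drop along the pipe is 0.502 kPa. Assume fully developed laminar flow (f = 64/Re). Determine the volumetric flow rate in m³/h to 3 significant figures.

For laminar flow, f = 64/Re with Re = ρVD/μ, so Darcy-Weisbach reduces to ΔP = 32μLV/D². Solving for V: V = ΔP·D²/(32μL) = 502·(0.0304)²/(32·0.00184·329) = 0.02395 m/s.
Check: Re = ρVD/μ = 1060·0.02395·0.0304/0.00184 = 419.4 < 2300, so the laminar assumption holds.
Q = V·A = 0.02395·(π/4·0.0304²) = 1.738e-05 m³/s = 0.0626 m³/h.

Q ≈ 0.0626 m³/h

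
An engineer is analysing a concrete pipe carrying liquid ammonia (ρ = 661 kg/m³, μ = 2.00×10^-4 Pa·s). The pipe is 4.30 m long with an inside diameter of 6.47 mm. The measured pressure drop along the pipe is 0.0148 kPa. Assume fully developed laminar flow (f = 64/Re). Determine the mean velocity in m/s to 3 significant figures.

For laminar flow, f = 64/Re with Re = ρVD/μ, so Darcy-Weisbach reduces to ΔP = 32μLV/D². Solving for V: V = ΔP·D²/(32μL) = 14.8·(0.00647)²/(32·0.0002·4.3) = 0.02251 m/s.
Check: Re = ρVD/μ = 661·0.02251·0.00647/0.0002 = 481.4 < 2300, so the laminar assumption holds.

V ≈ 0.0225 m/s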